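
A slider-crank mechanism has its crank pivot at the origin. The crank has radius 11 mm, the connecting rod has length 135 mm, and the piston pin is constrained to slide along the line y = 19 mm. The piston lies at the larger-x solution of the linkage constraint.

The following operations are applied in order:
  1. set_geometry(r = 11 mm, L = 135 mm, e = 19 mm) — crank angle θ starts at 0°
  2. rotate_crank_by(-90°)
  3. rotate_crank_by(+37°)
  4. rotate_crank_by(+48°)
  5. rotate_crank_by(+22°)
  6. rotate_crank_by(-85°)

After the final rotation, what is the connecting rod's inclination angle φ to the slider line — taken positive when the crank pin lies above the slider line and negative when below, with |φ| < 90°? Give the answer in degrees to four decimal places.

set_geometry: r = 11 mm, L = 135 mm, e = 19 mm; θ ← 0°
rotate_crank_by(-90°): θ ← 0° -90° = -90°
rotate_crank_by(+37°): θ ← -90° +37° = -53°
rotate_crank_by(+48°): θ ← -53° +48° = -5°
rotate_crank_by(+22°): θ ← -5° +22° = 17°
rotate_crank_by(-85°): θ ← 17° -85° = -68°
crank pin P = (r cos θ, r sin θ) = (4.120673, -10.199022)
h = r sin θ − e = -10.199022 − 19 = -29.199022
sin φ = h / L = -29.199022 / 135 = -0.21628905
φ = arcsin(-0.21628905) = -12.491164°

-12.4912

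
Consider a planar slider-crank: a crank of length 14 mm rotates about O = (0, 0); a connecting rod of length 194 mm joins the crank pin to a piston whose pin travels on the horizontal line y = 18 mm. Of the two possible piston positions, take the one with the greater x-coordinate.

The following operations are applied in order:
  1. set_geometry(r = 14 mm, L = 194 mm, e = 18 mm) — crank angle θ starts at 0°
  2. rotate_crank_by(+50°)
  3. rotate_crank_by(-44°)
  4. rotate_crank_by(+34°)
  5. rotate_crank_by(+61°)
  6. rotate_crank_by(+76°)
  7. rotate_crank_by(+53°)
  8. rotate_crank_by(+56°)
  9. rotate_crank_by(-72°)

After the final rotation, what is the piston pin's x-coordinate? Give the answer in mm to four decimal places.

180.6664

set_geometry: r = 14 mm, L = 194 mm, e = 18 mm; θ ← 0°
rotate_crank_by(+50°): θ ← 0° +50° = 50°
rotate_crank_by(-44°): θ ← 50° -44° = 6°
rotate_crank_by(+34°): θ ← 6° +34° = 40°
rotate_crank_by(+61°): θ ← 40° +61° = 101°
rotate_crank_by(+76°): θ ← 101° +76° = 177°
rotate_crank_by(+53°): θ ← 177° +53° = 230°
rotate_crank_by(+56°): θ ← 230° +56° = 286°
rotate_crank_by(-72°): θ ← 286° -72° = 214°
crank pin P = (r cos θ, r sin θ) = (-11.606526, -7.828701)
h = r sin θ − e = -7.828701 − 18 = -25.828701
x = r cos θ + √(L² − h²) = -11.606526 + √(37636.0 − 667.1218) = -11.606526 + 192.272926 = 180.666400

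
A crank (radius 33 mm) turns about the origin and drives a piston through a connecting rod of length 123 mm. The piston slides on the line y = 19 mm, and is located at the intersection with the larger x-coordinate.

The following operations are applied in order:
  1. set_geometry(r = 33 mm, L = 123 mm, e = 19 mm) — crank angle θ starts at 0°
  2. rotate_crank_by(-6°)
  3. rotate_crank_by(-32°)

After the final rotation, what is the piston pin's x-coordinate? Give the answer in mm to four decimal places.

set_geometry: r = 33 mm, L = 123 mm, e = 19 mm; θ ← 0°
rotate_crank_by(-6°): θ ← 0° -6° = -6°
rotate_crank_by(-32°): θ ← -6° -32° = -38°
crank pin P = (r cos θ, r sin θ) = (26.004355, -20.316829)
h = r sin θ − e = -20.316829 − 19 = -39.316829
x = r cos θ + √(L² − h²) = 26.004355 + √(15129.0 − 1545.8130) = 26.004355 + 116.546930 = 142.551285

142.5513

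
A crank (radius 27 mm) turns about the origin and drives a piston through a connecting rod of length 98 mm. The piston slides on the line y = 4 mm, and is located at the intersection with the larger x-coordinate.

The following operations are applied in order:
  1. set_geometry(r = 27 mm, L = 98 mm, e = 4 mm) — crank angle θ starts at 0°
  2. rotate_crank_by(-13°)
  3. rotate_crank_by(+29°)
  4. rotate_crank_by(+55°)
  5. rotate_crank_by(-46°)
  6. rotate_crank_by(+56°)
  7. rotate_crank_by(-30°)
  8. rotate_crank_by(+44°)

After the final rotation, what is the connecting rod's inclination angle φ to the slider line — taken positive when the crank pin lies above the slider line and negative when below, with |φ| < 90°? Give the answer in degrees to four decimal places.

13.5118

set_geometry: r = 27 mm, L = 98 mm, e = 4 mm; θ ← 0°
rotate_crank_by(-13°): θ ← 0° -13° = -13°
rotate_crank_by(+29°): θ ← -13° +29° = 16°
rotate_crank_by(+55°): θ ← 16° +55° = 71°
rotate_crank_by(-46°): θ ← 71° -46° = 25°
rotate_crank_by(+56°): θ ← 25° +56° = 81°
rotate_crank_by(-30°): θ ← 81° -30° = 51°
rotate_crank_by(+44°): θ ← 51° +44° = 95°
crank pin P = (r cos θ, r sin θ) = (-2.353205, 26.897257)
h = r sin θ − e = 26.897257 − 4 = 22.897257
sin φ = h / L = 22.897257 / 98 = 0.23364548
φ = arcsin(0.23364548) = 13.511792°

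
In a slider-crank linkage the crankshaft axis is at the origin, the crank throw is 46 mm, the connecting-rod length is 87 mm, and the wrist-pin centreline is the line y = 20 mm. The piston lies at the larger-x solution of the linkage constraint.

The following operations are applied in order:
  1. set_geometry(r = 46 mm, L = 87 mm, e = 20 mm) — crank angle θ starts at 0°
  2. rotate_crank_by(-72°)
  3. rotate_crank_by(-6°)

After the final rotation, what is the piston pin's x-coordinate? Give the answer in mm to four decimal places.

set_geometry: r = 46 mm, L = 87 mm, e = 20 mm; θ ← 0°
rotate_crank_by(-72°): θ ← 0° -72° = -72°
rotate_crank_by(-6°): θ ← -72° -6° = -78°
crank pin P = (r cos θ, r sin θ) = (9.563938, -44.994790)
h = r sin θ − e = -44.994790 − 20 = -64.994790
x = r cos θ + √(L² − h²) = 9.563938 + √(7569.0 − 4224.3227) = 9.563938 + 57.833185 = 67.397123

67.3971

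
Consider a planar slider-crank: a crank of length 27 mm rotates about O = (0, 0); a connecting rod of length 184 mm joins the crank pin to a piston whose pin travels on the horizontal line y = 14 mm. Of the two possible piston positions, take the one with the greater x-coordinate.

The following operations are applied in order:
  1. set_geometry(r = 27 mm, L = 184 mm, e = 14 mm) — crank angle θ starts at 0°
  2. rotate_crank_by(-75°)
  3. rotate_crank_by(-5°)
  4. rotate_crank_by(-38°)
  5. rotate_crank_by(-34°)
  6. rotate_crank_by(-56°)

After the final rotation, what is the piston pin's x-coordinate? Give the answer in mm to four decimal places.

160.1556

set_geometry: r = 27 mm, L = 184 mm, e = 14 mm; θ ← 0°
rotate_crank_by(-75°): θ ← 0° -75° = -75°
rotate_crank_by(-5°): θ ← -75° -5° = -80°
rotate_crank_by(-38°): θ ← -80° -38° = -118°
rotate_crank_by(-34°): θ ← -118° -34° = -152°
rotate_crank_by(-56°): θ ← -152° -56° = -208°
crank pin P = (r cos θ, r sin θ) = (-23.839585, 12.675732)
h = r sin θ − e = 12.675732 − 14 = -1.324268
x = r cos θ + √(L² − h²) = -23.839585 + √(33856.0 − 1.7537) = -23.839585 + 183.995234 = 160.155649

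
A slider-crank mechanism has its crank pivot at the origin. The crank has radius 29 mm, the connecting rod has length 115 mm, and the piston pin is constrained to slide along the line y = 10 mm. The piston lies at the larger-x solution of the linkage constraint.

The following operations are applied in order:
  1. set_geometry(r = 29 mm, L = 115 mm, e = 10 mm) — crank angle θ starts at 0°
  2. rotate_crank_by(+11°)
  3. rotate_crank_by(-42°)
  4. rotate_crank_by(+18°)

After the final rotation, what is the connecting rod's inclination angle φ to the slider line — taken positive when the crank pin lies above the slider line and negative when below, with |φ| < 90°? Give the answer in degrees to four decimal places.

-8.2610

set_geometry: r = 29 mm, L = 115 mm, e = 10 mm; θ ← 0°
rotate_crank_by(+11°): θ ← 0° +11° = 11°
rotate_crank_by(-42°): θ ← 11° -42° = -31°
rotate_crank_by(+18°): θ ← -31° +18° = -13°
crank pin P = (r cos θ, r sin θ) = (28.256732, -6.523581)
h = r sin θ − e = -6.523581 − 10 = -16.523581
sin φ = h / L = -16.523581 / 115 = -0.14368331
φ = arcsin(-0.14368331) = -8.261040°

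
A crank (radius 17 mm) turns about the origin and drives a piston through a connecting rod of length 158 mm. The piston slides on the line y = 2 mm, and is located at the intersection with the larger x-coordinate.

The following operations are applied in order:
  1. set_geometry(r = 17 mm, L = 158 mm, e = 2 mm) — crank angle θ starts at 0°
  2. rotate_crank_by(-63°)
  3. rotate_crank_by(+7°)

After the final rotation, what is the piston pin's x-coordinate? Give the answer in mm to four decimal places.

166.6845

set_geometry: r = 17 mm, L = 158 mm, e = 2 mm; θ ← 0°
rotate_crank_by(-63°): θ ← 0° -63° = -63°
rotate_crank_by(+7°): θ ← -63° +7° = -56°
crank pin P = (r cos θ, r sin θ) = (9.506279, -14.093639)
h = r sin θ − e = -14.093639 − 2 = -16.093639
x = r cos θ + √(L² − h²) = 9.506279 + √(24964.0 − 259.0052) = 9.506279 + 157.178226 = 166.684506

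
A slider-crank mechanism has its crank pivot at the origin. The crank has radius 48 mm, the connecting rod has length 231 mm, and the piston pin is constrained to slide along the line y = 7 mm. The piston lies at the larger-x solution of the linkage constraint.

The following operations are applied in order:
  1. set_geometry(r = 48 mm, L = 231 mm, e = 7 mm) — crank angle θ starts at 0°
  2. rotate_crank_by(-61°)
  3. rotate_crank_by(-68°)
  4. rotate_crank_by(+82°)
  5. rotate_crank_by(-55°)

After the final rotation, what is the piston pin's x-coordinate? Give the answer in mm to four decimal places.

214.6316

set_geometry: r = 48 mm, L = 231 mm, e = 7 mm; θ ← 0°
rotate_crank_by(-61°): θ ← 0° -61° = -61°
rotate_crank_by(-68°): θ ← -61° -68° = -129°
rotate_crank_by(+82°): θ ← -129° +82° = -47°
rotate_crank_by(-55°): θ ← -47° -55° = -102°
crank pin P = (r cos θ, r sin θ) = (-9.979761, -46.951085)
h = r sin θ − e = -46.951085 − 7 = -53.951085
x = r cos θ + √(L² − h²) = -9.979761 + √(53361.0 − 2910.7196) = -9.979761 + 224.611399 = 214.631638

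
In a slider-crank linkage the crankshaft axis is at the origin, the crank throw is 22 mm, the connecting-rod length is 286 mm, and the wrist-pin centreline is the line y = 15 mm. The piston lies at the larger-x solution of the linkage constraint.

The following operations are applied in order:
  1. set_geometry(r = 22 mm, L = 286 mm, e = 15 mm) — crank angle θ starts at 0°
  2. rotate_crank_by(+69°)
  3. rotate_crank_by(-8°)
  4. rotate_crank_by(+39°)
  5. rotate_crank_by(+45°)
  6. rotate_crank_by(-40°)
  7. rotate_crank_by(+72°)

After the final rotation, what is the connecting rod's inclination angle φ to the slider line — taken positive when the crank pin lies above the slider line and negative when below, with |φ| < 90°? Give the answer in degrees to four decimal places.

set_geometry: r = 22 mm, L = 286 mm, e = 15 mm; θ ← 0°
rotate_crank_by(+69°): θ ← 0° +69° = 69°
rotate_crank_by(-8°): θ ← 69° -8° = 61°
rotate_crank_by(+39°): θ ← 61° +39° = 100°
rotate_crank_by(+45°): θ ← 100° +45° = 145°
rotate_crank_by(-40°): θ ← 145° -40° = 105°
rotate_crank_by(+72°): θ ← 105° +72° = 177°
crank pin P = (r cos θ, r sin θ) = (-21.969850, 1.151391)
h = r sin θ − e = 1.151391 − 15 = -13.848609
sin φ = h / L = -13.848609 / 286 = -0.04842171
φ = arcsin(-0.04842171) = -2.775445°

-2.7754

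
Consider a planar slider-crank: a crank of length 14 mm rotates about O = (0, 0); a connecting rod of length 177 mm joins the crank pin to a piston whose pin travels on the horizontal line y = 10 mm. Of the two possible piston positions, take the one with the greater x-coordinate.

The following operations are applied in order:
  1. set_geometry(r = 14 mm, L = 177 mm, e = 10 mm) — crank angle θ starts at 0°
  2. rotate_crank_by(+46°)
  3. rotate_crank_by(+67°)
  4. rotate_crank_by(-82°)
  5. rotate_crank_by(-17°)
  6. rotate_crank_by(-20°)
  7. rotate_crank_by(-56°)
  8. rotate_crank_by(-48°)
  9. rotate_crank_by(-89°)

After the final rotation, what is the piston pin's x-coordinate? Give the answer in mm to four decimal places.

set_geometry: r = 14 mm, L = 177 mm, e = 10 mm; θ ← 0°
rotate_crank_by(+46°): θ ← 0° +46° = 46°
rotate_crank_by(+67°): θ ← 46° +67° = 113°
rotate_crank_by(-82°): θ ← 113° -82° = 31°
rotate_crank_by(-17°): θ ← 31° -17° = 14°
rotate_crank_by(-20°): θ ← 14° -20° = -6°
rotate_crank_by(-56°): θ ← -6° -56° = -62°
rotate_crank_by(-48°): θ ← -62° -48° = -110°
rotate_crank_by(-89°): θ ← -110° -89° = -199°
crank pin P = (r cos θ, r sin θ) = (-13.237260, 4.557954)
h = r sin θ − e = 4.557954 − 10 = -5.442046
x = r cos θ + √(L² − h²) = -13.237260 + √(31329.0 − 29.6159) = -13.237260 + 176.916320 = 163.679060

163.6791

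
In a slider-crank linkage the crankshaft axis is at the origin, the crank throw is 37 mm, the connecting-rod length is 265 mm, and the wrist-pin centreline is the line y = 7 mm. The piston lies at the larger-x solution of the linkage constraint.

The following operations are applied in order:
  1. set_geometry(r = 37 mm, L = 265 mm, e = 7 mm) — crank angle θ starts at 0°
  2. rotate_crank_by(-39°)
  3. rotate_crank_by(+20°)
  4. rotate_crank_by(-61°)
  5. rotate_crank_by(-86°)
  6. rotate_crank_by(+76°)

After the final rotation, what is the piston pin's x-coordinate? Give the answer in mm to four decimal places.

set_geometry: r = 37 mm, L = 265 mm, e = 7 mm; θ ← 0°
rotate_crank_by(-39°): θ ← 0° -39° = -39°
rotate_crank_by(+20°): θ ← -39° +20° = -19°
rotate_crank_by(-61°): θ ← -19° -61° = -80°
rotate_crank_by(-86°): θ ← -80° -86° = -166°
rotate_crank_by(+76°): θ ← -166° +76° = -90°
crank pin P = (r cos θ, r sin θ) = (0.000000, -37.000000)
h = r sin θ − e = -37.000000 − 7 = -44.000000
x = r cos θ + √(L² − h²) = 0.000000 + √(70225.0 − 1936.0000) = 0.000000 + 261.321641 = 261.321641

261.3216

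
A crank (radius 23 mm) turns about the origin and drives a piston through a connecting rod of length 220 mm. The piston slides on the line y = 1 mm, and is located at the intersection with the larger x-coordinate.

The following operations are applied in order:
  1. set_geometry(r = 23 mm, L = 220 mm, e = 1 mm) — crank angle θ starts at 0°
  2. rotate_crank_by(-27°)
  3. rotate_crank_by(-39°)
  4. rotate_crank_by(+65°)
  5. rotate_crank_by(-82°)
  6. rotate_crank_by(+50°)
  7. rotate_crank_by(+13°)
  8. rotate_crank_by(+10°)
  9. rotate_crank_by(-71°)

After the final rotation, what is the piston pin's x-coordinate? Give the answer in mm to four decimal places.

222.3159

set_geometry: r = 23 mm, L = 220 mm, e = 1 mm; θ ← 0°
rotate_crank_by(-27°): θ ← 0° -27° = -27°
rotate_crank_by(-39°): θ ← -27° -39° = -66°
rotate_crank_by(+65°): θ ← -66° +65° = -1°
rotate_crank_by(-82°): θ ← -1° -82° = -83°
rotate_crank_by(+50°): θ ← -83° +50° = -33°
rotate_crank_by(+13°): θ ← -33° +13° = -20°
rotate_crank_by(+10°): θ ← -20° +10° = -10°
rotate_crank_by(-71°): θ ← -10° -71° = -81°
crank pin P = (r cos θ, r sin θ) = (3.597993, -22.716832)
h = r sin θ − e = -22.716832 − 1 = -23.716832
x = r cos θ + √(L² − h²) = 3.597993 + √(48400.0 − 562.4881) = 3.597993 + 218.717882 = 222.315875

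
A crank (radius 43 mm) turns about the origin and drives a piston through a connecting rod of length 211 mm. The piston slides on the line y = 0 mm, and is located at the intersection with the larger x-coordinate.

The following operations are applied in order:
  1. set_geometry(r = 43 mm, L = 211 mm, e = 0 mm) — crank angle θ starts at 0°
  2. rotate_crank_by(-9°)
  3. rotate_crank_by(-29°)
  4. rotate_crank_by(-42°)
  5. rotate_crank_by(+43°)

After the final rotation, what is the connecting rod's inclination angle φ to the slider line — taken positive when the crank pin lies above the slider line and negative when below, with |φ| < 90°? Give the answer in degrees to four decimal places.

set_geometry: r = 43 mm, L = 211 mm, e = 0 mm; θ ← 0°
rotate_crank_by(-9°): θ ← 0° -9° = -9°
rotate_crank_by(-29°): θ ← -9° -29° = -38°
rotate_crank_by(-42°): θ ← -38° -42° = -80°
rotate_crank_by(+43°): θ ← -80° +43° = -37°
crank pin P = (r cos θ, r sin θ) = (34.341327, -25.878046)
h = r sin θ − e = -25.878046 − 0 = -25.878046
sin φ = h / L = -25.878046 / 211 = -0.12264477
φ = arcsin(-0.12264477) = -7.044764°

-7.0448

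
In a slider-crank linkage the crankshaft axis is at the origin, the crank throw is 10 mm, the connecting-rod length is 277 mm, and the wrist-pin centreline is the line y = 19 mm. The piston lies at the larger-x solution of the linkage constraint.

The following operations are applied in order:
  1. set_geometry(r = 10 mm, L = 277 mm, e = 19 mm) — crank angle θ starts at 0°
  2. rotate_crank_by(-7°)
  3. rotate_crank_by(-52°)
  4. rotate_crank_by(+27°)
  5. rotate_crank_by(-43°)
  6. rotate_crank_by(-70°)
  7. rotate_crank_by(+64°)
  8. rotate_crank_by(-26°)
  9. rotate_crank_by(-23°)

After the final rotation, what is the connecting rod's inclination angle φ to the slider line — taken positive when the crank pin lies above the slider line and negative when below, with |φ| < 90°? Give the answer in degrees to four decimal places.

set_geometry: r = 10 mm, L = 277 mm, e = 19 mm; θ ← 0°
rotate_crank_by(-7°): θ ← 0° -7° = -7°
rotate_crank_by(-52°): θ ← -7° -52° = -59°
rotate_crank_by(+27°): θ ← -59° +27° = -32°
rotate_crank_by(-43°): θ ← -32° -43° = -75°
rotate_crank_by(-70°): θ ← -75° -70° = -145°
rotate_crank_by(+64°): θ ← -145° +64° = -81°
rotate_crank_by(-26°): θ ← -81° -26° = -107°
rotate_crank_by(-23°): θ ← -107° -23° = -130°
crank pin P = (r cos θ, r sin θ) = (-6.427876, -7.660444)
h = r sin θ − e = -7.660444 − 19 = -26.660444
sin φ = h / L = -26.660444 / 277 = -0.09624709
φ = arcsin(-0.09624709) = -5.523102°

-5.5231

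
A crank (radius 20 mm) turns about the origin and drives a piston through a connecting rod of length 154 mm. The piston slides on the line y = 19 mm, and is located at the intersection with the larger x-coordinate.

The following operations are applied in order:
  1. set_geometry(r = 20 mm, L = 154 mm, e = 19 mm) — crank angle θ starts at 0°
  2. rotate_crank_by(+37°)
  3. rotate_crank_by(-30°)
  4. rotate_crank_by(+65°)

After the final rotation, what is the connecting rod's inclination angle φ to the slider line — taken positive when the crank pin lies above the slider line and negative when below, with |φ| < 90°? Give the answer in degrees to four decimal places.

0.0079

set_geometry: r = 20 mm, L = 154 mm, e = 19 mm; θ ← 0°
rotate_crank_by(+37°): θ ← 0° +37° = 37°
rotate_crank_by(-30°): θ ← 37° -30° = 7°
rotate_crank_by(+65°): θ ← 7° +65° = 72°
crank pin P = (r cos θ, r sin θ) = (6.180340, 19.021130)
h = r sin θ − e = 19.021130 − 19 = 0.021130
sin φ = h / L = 0.021130 / 154 = 0.00013721
φ = arcsin(0.00013721) = 0.007862°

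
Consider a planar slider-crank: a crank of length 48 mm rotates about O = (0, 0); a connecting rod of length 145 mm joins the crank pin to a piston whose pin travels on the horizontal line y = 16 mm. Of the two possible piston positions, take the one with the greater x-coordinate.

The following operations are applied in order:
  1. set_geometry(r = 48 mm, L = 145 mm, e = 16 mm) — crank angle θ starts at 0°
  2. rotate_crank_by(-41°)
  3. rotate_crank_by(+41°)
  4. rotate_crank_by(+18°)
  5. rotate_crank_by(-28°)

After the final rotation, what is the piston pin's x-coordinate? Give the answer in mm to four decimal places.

190.2141

set_geometry: r = 48 mm, L = 145 mm, e = 16 mm; θ ← 0°
rotate_crank_by(-41°): θ ← 0° -41° = -41°
rotate_crank_by(+41°): θ ← -41° +41° = 0°
rotate_crank_by(+18°): θ ← 0° +18° = 18°
rotate_crank_by(-28°): θ ← 18° -28° = -10°
crank pin P = (r cos θ, r sin θ) = (47.270772, -8.335113)
h = r sin θ − e = -8.335113 − 16 = -24.335113
x = r cos θ + √(L² − h²) = 47.270772 + √(21025.0 − 592.1977) = 47.270772 + 142.943353 = 190.214126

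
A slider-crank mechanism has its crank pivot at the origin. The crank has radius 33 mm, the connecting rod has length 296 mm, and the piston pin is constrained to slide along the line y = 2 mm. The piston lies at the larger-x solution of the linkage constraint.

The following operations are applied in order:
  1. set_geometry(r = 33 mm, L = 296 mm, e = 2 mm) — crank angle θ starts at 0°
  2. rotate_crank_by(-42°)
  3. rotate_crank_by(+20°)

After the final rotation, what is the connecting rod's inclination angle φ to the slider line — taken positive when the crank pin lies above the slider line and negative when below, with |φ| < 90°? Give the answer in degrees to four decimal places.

set_geometry: r = 33 mm, L = 296 mm, e = 2 mm; θ ← 0°
rotate_crank_by(-42°): θ ← 0° -42° = -42°
rotate_crank_by(+20°): θ ← -42° +20° = -22°
crank pin P = (r cos θ, r sin θ) = (30.597067, -12.362018)
h = r sin θ − e = -12.362018 − 2 = -14.362018
sin φ = h / L = -14.362018 / 296 = -0.04852033
φ = arcsin(-0.04852033) = -2.781102°

-2.7811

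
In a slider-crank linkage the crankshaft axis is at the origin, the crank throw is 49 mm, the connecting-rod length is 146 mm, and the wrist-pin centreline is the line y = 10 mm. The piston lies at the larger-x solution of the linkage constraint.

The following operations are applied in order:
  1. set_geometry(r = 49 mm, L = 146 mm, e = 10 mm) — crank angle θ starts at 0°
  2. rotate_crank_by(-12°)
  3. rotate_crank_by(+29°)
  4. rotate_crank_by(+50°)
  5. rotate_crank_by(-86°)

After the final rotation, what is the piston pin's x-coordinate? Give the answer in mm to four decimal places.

190.0052

set_geometry: r = 49 mm, L = 146 mm, e = 10 mm; θ ← 0°
rotate_crank_by(-12°): θ ← 0° -12° = -12°
rotate_crank_by(+29°): θ ← -12° +29° = 17°
rotate_crank_by(+50°): θ ← 17° +50° = 67°
rotate_crank_by(-86°): θ ← 67° -86° = -19°
crank pin P = (r cos θ, r sin θ) = (46.330410, -15.952840)
h = r sin θ − e = -15.952840 − 10 = -25.952840
x = r cos θ + √(L² − h²) = 46.330410 + √(21316.0 − 673.5499) = 46.330410 + 143.674807 = 190.005217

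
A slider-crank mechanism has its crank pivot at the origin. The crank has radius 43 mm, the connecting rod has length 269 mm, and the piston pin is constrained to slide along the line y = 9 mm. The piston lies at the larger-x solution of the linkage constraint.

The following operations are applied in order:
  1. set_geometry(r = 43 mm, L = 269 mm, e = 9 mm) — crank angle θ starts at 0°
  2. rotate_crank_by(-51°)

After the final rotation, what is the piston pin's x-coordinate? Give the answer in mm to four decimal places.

set_geometry: r = 43 mm, L = 269 mm, e = 9 mm; θ ← 0°
rotate_crank_by(-51°): θ ← 0° -51° = -51°
crank pin P = (r cos θ, r sin θ) = (27.060777, -33.417276)
h = r sin θ − e = -33.417276 − 9 = -42.417276
x = r cos θ + √(L² − h²) = 27.060777 + √(72361.0 − 1799.2253) = 27.060777 + 265.634664 = 292.695441

292.6954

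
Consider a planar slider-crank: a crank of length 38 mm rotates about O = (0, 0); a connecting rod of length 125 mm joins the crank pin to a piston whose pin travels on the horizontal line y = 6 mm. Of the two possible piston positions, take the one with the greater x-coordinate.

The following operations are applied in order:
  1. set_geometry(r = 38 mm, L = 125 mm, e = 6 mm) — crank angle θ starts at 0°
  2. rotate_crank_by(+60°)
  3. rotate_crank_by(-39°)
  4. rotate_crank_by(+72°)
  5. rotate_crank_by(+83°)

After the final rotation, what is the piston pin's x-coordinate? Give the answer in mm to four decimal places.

set_geometry: r = 38 mm, L = 125 mm, e = 6 mm; θ ← 0°
rotate_crank_by(+60°): θ ← 0° +60° = 60°
rotate_crank_by(-39°): θ ← 60° -39° = 21°
rotate_crank_by(+72°): θ ← 21° +72° = 93°
rotate_crank_by(+83°): θ ← 93° +83° = 176°
crank pin P = (r cos θ, r sin θ) = (-37.907434, 2.650746)
h = r sin θ − e = 2.650746 − 6 = -3.349254
x = r cos θ + √(L² − h²) = -37.907434 + √(15625.0 − 11.2175) = -37.907434 + 124.955122 = 87.047688

87.0477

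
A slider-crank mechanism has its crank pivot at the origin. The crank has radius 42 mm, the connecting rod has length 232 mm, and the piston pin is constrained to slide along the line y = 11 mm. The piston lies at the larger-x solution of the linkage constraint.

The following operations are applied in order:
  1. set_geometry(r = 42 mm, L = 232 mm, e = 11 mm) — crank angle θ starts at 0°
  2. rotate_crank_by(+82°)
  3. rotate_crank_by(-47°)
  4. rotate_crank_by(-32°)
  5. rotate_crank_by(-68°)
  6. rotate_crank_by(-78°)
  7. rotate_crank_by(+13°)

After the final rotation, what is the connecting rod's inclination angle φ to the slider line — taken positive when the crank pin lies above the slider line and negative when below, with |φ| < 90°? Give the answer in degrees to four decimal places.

-10.7249

set_geometry: r = 42 mm, L = 232 mm, e = 11 mm; θ ← 0°
rotate_crank_by(+82°): θ ← 0° +82° = 82°
rotate_crank_by(-47°): θ ← 82° -47° = 35°
rotate_crank_by(-32°): θ ← 35° -32° = 3°
rotate_crank_by(-68°): θ ← 3° -68° = -65°
rotate_crank_by(-78°): θ ← -65° -78° = -143°
rotate_crank_by(+13°): θ ← -143° +13° = -130°
crank pin P = (r cos θ, r sin θ) = (-26.997080, -32.173867)
h = r sin θ − e = -32.173867 − 11 = -43.173867
sin φ = h / L = -43.173867 / 232 = -0.18609425
φ = arcsin(-0.18609425) = -10.724936°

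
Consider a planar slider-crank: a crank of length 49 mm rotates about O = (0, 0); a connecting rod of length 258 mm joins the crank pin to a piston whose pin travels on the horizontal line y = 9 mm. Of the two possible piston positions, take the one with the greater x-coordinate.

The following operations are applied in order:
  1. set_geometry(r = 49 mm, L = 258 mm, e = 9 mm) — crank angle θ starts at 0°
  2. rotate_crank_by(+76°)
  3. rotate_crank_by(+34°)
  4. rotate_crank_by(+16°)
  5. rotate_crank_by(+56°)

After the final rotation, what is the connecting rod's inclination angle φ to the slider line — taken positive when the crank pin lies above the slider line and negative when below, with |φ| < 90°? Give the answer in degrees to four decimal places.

-2.3791

set_geometry: r = 49 mm, L = 258 mm, e = 9 mm; θ ← 0°
rotate_crank_by(+76°): θ ← 0° +76° = 76°
rotate_crank_by(+34°): θ ← 76° +34° = 110°
rotate_crank_by(+16°): θ ← 110° +16° = 126°
rotate_crank_by(+56°): θ ← 126° +56° = 182°
crank pin P = (r cos θ, r sin θ) = (-48.970151, -1.710075)
h = r sin θ − e = -1.710075 − 9 = -10.710075
sin φ = h / L = -10.710075 / 258 = -0.04151192
φ = arcsin(-0.04151192) = -2.379141°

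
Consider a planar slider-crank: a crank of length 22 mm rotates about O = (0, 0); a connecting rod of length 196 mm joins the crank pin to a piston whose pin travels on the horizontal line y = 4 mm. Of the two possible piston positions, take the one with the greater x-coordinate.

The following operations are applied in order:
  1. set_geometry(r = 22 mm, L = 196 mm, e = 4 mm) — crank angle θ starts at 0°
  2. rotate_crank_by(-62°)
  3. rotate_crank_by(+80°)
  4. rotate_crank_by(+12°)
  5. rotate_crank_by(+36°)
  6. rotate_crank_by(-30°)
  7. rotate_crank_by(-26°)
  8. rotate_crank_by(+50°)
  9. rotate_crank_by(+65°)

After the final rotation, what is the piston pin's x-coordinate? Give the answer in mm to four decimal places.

set_geometry: r = 22 mm, L = 196 mm, e = 4 mm; θ ← 0°
rotate_crank_by(-62°): θ ← 0° -62° = -62°
rotate_crank_by(+80°): θ ← -62° +80° = 18°
rotate_crank_by(+12°): θ ← 18° +12° = 30°
rotate_crank_by(+36°): θ ← 30° +36° = 66°
rotate_crank_by(-30°): θ ← 66° -30° = 36°
rotate_crank_by(-26°): θ ← 36° -26° = 10°
rotate_crank_by(+50°): θ ← 10° +50° = 60°
rotate_crank_by(+65°): θ ← 60° +65° = 125°
crank pin P = (r cos θ, r sin θ) = (-12.618682, 18.021345)
h = r sin θ − e = 18.021345 − 4 = 14.021345
x = r cos θ + √(L² − h²) = -12.618682 + √(38416.0 − 196.5981) = -12.618682 + 195.497831 = 182.879149

182.8791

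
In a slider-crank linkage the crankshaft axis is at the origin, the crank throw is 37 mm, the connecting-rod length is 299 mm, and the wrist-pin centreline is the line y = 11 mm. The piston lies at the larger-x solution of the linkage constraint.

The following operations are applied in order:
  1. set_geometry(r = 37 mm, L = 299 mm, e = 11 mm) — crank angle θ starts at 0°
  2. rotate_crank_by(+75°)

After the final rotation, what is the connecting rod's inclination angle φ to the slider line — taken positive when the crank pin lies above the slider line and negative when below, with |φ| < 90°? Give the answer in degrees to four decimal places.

set_geometry: r = 37 mm, L = 299 mm, e = 11 mm; θ ← 0°
rotate_crank_by(+75°): θ ← 0° +75° = 75°
crank pin P = (r cos θ, r sin θ) = (9.576305, 35.739256)
h = r sin θ − e = 35.739256 − 11 = 24.739256
sin φ = h / L = 24.739256 / 299 = 0.08273999
φ = arcsin(0.08273999) = 4.746078°

4.7461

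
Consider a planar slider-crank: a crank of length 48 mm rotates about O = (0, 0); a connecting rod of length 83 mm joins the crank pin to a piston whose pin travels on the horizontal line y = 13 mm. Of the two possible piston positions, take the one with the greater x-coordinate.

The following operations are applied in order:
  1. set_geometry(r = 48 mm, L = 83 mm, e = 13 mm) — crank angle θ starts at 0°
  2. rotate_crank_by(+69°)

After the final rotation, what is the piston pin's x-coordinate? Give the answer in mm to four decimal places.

set_geometry: r = 48 mm, L = 83 mm, e = 13 mm; θ ← 0°
rotate_crank_by(+69°): θ ← 0° +69° = 69°
crank pin P = (r cos θ, r sin θ) = (17.201662, 44.811860)
h = r sin θ − e = 44.811860 − 13 = 31.811860
x = r cos θ + √(L² − h²) = 17.201662 + √(6889.0 − 1011.9945) = 17.201662 + 76.661630 = 93.863292

93.8633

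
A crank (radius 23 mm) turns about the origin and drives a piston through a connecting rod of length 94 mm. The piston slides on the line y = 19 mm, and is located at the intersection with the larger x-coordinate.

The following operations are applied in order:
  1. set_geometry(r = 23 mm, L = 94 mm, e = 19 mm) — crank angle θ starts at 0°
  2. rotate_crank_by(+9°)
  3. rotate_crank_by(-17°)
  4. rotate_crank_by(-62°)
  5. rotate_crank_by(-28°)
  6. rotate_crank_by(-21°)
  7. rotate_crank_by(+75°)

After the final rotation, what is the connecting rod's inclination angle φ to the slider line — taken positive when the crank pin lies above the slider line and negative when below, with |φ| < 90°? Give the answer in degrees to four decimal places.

-21.8450

set_geometry: r = 23 mm, L = 94 mm, e = 19 mm; θ ← 0°
rotate_crank_by(+9°): θ ← 0° +9° = 9°
rotate_crank_by(-17°): θ ← 9° -17° = -8°
rotate_crank_by(-62°): θ ← -8° -62° = -70°
rotate_crank_by(-28°): θ ← -70° -28° = -98°
rotate_crank_by(-21°): θ ← -98° -21° = -119°
rotate_crank_by(+75°): θ ← -119° +75° = -44°
crank pin P = (r cos θ, r sin θ) = (16.544815, -15.977143)
h = r sin θ − e = -15.977143 − 19 = -34.977143
sin φ = h / L = -34.977143 / 94 = -0.37209726
φ = arcsin(-0.37209726) = -21.845019°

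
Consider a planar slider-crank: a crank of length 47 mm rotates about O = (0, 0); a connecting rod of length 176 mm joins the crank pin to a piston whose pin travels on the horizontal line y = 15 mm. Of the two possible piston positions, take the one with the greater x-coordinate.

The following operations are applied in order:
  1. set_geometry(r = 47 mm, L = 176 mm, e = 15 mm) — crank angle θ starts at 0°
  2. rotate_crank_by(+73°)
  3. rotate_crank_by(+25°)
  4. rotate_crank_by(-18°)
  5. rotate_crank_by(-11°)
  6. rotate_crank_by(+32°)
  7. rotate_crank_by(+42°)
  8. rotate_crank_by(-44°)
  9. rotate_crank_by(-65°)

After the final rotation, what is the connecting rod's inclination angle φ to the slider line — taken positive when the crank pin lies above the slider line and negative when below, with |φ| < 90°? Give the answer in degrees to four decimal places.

3.6753

set_geometry: r = 47 mm, L = 176 mm, e = 15 mm; θ ← 0°
rotate_crank_by(+73°): θ ← 0° +73° = 73°
rotate_crank_by(+25°): θ ← 73° +25° = 98°
rotate_crank_by(-18°): θ ← 98° -18° = 80°
rotate_crank_by(-11°): θ ← 80° -11° = 69°
rotate_crank_by(+32°): θ ← 69° +32° = 101°
rotate_crank_by(+42°): θ ← 101° +42° = 143°
rotate_crank_by(-44°): θ ← 143° -44° = 99°
rotate_crank_by(-65°): θ ← 99° -65° = 34°
crank pin P = (r cos θ, r sin θ) = (38.964766, 26.282066)
h = r sin θ − e = 26.282066 − 15 = 11.282066
sin φ = h / L = 11.282066 / 176 = 0.06410265
φ = arcsin(0.06410265) = 3.675331°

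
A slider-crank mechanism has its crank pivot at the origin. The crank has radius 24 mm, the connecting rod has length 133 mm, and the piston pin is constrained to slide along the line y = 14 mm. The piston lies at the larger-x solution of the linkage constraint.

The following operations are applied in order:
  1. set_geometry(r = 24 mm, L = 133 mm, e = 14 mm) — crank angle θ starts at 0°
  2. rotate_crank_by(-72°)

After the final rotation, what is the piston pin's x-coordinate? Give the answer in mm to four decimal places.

135.2166

set_geometry: r = 24 mm, L = 133 mm, e = 14 mm; θ ← 0°
rotate_crank_by(-72°): θ ← 0° -72° = -72°
crank pin P = (r cos θ, r sin θ) = (7.416408, -22.825356)
h = r sin θ − e = -22.825356 − 14 = -36.825356
x = r cos θ + √(L² − h²) = 7.416408 + √(17689.0 − 1356.1069) = 7.416408 + 127.800208 = 135.216616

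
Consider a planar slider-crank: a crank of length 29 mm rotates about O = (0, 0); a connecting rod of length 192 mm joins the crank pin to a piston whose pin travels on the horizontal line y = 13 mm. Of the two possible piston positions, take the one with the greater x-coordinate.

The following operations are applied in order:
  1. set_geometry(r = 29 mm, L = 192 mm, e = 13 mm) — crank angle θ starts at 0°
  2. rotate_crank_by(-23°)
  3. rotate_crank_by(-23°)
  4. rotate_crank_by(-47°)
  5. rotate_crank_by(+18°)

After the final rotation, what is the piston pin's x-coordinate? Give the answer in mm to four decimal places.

set_geometry: r = 29 mm, L = 192 mm, e = 13 mm; θ ← 0°
rotate_crank_by(-23°): θ ← 0° -23° = -23°
rotate_crank_by(-23°): θ ← -23° -23° = -46°
rotate_crank_by(-47°): θ ← -46° -47° = -93°
rotate_crank_by(+18°): θ ← -93° +18° = -75°
crank pin P = (r cos θ, r sin θ) = (7.505752, -28.011849)
h = r sin θ − e = -28.011849 − 13 = -41.011849
x = r cos θ + √(L² − h²) = 7.505752 + √(36864.0 − 1681.9718) = 7.505752 + 187.568729 = 195.074482

195.0745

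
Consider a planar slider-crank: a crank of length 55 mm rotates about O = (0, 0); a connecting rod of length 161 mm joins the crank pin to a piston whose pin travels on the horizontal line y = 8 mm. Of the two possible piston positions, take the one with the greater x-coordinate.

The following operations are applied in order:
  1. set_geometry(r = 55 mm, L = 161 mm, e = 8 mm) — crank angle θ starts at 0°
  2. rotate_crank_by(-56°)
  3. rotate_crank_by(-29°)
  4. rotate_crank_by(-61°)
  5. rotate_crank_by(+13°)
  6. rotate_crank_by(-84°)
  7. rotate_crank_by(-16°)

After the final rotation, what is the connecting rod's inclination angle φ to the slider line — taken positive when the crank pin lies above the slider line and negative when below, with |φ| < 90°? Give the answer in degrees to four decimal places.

set_geometry: r = 55 mm, L = 161 mm, e = 8 mm; θ ← 0°
rotate_crank_by(-56°): θ ← 0° -56° = -56°
rotate_crank_by(-29°): θ ← -56° -29° = -85°
rotate_crank_by(-61°): θ ← -85° -61° = -146°
rotate_crank_by(+13°): θ ← -146° +13° = -133°
rotate_crank_by(-84°): θ ← -133° -84° = -217°
rotate_crank_by(-16°): θ ← -217° -16° = -233°
crank pin P = (r cos θ, r sin θ) = (-33.099826, 43.924953)
h = r sin θ − e = 43.924953 − 8 = 35.924953
sin φ = h / L = 35.924953 / 161 = 0.22313635
φ = arcsin(0.22313635) = 12.893313°

12.8933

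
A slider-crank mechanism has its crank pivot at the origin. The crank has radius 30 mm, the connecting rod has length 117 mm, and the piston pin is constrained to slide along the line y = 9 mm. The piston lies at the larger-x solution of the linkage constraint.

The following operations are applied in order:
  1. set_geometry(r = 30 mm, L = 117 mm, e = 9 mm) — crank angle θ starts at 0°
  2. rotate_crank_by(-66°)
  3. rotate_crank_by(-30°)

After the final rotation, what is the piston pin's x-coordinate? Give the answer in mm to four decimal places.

set_geometry: r = 30 mm, L = 117 mm, e = 9 mm; θ ← 0°
rotate_crank_by(-66°): θ ← 0° -66° = -66°
rotate_crank_by(-30°): θ ← -66° -30° = -96°
crank pin P = (r cos θ, r sin θ) = (-3.135854, -29.835657)
h = r sin θ − e = -29.835657 − 9 = -38.835657
x = r cos θ + √(L² − h²) = -3.135854 + √(13689.0 − 1508.2082) = -3.135854 + 110.366624 = 107.230770

107.2308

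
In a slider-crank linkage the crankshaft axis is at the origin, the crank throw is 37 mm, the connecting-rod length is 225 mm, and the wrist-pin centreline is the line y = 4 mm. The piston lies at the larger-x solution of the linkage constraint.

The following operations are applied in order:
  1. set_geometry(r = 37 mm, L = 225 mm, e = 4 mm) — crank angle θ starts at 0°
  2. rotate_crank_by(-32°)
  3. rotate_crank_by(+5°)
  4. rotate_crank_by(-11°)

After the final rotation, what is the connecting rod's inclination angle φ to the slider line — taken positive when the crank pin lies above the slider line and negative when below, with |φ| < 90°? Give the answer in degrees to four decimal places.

set_geometry: r = 37 mm, L = 225 mm, e = 4 mm; θ ← 0°
rotate_crank_by(-32°): θ ← 0° -32° = -32°
rotate_crank_by(+5°): θ ← -32° +5° = -27°
rotate_crank_by(-11°): θ ← -27° -11° = -38°
crank pin P = (r cos θ, r sin θ) = (29.156398, -22.779475)
h = r sin θ − e = -22.779475 − 4 = -26.779475
sin φ = h / L = -26.779475 / 225 = -0.11901989
φ = arcsin(-0.11901989) = -6.835541°

-6.8355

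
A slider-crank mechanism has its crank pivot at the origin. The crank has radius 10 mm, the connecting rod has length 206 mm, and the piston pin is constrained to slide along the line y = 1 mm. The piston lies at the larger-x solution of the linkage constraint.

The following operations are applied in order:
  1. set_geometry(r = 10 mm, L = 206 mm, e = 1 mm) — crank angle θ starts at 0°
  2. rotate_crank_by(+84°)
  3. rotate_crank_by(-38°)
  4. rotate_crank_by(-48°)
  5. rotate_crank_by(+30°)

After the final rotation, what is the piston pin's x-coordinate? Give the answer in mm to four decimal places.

214.7963

set_geometry: r = 10 mm, L = 206 mm, e = 1 mm; θ ← 0°
rotate_crank_by(+84°): θ ← 0° +84° = 84°
rotate_crank_by(-38°): θ ← 84° -38° = 46°
rotate_crank_by(-48°): θ ← 46° -48° = -2°
rotate_crank_by(+30°): θ ← -2° +30° = 28°
crank pin P = (r cos θ, r sin θ) = (8.829476, 4.694716)
h = r sin θ − e = 4.694716 − 1 = 3.694716
x = r cos θ + √(L² − h²) = 8.829476 + √(42436.0 − 13.6509) = 8.829476 + 205.966864 = 214.796340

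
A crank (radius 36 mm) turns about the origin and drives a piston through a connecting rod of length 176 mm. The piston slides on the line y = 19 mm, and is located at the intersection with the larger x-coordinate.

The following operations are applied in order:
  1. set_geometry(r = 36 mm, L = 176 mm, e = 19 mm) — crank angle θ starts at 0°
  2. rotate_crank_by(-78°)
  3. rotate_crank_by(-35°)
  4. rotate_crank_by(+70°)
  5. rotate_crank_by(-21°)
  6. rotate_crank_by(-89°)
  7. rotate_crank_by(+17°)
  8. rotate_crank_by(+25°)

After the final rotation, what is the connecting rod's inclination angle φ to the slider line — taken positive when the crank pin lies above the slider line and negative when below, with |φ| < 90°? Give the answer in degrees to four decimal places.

-17.3924

set_geometry: r = 36 mm, L = 176 mm, e = 19 mm; θ ← 0°
rotate_crank_by(-78°): θ ← 0° -78° = -78°
rotate_crank_by(-35°): θ ← -78° -35° = -113°
rotate_crank_by(+70°): θ ← -113° +70° = -43°
rotate_crank_by(-21°): θ ← -43° -21° = -64°
rotate_crank_by(-89°): θ ← -64° -89° = -153°
rotate_crank_by(+17°): θ ← -153° +17° = -136°
rotate_crank_by(+25°): θ ← -136° +25° = -111°
crank pin P = (r cos θ, r sin θ) = (-12.901246, -33.608895)
h = r sin θ − e = -33.608895 − 19 = -52.608895
sin φ = h / L = -52.608895 / 176 = -0.29891418
φ = arcsin(-0.29891418) = -17.392398°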